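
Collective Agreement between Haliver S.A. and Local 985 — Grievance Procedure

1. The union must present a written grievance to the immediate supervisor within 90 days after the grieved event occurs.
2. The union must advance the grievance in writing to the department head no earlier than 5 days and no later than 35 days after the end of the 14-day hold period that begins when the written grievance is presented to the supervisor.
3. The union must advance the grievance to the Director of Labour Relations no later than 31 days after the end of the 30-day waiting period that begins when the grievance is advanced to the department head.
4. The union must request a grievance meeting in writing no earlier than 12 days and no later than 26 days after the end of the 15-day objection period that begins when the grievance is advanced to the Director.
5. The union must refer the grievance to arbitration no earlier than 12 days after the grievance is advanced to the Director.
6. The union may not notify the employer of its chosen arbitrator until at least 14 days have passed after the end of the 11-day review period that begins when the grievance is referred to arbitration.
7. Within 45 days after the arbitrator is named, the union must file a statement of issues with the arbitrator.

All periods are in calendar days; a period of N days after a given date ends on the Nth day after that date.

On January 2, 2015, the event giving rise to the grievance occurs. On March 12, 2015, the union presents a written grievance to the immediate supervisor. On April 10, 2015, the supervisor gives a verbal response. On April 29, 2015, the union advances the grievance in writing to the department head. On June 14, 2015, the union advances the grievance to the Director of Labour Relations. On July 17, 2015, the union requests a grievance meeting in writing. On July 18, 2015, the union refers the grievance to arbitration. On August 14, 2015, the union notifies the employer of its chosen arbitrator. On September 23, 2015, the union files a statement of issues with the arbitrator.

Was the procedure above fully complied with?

Step 1: 90 days after January 2, 2015 (when the grieved event occurs) is April 2, 2015; March 12, 2015 is within that limit.
Step 2: the window is 5–35 days after March 26, 2015 (end of the 14-day hold period, which began when the written grievance is presented to the supervisor on March 12, 2015), so March 31, 2015 through April 30, 2015; done April 29, 2015, which is between those dates.
Step 3: 31 days after May 29, 2015 (end of the 30-day waiting period, which began when the grievance is advanced to the department head on April 29, 2015) is June 29, 2015; completed June 14, 2015, before the deadline.
Step 4: the window is 12–26 days after June 29, 2015 (end of the 15-day objection period, which began when the grievance is advanced to the Director on June 14, 2015), so July 11, 2015 through July 25, 2015; done July 17, 2015, which is between those dates.
Step 5: the earliest permitted date is 12 days after June 14, 2015 (when the grievance is advanced to the Director), i.e. June 26, 2015; done July 18, 2015, after the minimum wait.
Step 6: the earliest permitted date is 14 days after July 29, 2015 (end of the 11-day review period, which began when the grievance is referred to arbitration on July 18, 2015), i.e. August 12, 2015; done August 14, 2015, after the minimum wait.
Step 7: 45 days after August 14, 2015 (when the arbitrator is named) is September 28, 2015; completed September 23, 2015, before the deadline.

Yes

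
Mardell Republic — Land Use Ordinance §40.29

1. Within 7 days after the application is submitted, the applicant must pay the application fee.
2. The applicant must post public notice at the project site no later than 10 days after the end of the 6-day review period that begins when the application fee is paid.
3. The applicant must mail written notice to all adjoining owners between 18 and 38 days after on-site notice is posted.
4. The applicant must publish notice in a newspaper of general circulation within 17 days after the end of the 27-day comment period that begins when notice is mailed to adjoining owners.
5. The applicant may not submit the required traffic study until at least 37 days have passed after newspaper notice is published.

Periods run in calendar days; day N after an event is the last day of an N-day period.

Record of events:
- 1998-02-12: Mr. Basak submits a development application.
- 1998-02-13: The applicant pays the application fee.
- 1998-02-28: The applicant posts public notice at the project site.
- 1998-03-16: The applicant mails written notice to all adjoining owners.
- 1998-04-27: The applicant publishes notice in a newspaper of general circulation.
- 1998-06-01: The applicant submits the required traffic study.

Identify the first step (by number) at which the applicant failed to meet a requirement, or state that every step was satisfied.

Step 1: 7 days after 1998-02-12 (when the application is submitted) is 1998-02-19; done 1998-02-13 — timely.
Step 2: 10 days after 1998-02-19 (end of the 6-day review period, which began when the application fee is paid on 1998-02-13) is 1998-03-01; 1998-02-28 is within that limit.
Step 3: the window is 18–38 days after 1998-02-28 (when on-site notice is posted), so 1998-03-18 through 1998-04-07; done 1998-03-16 — 2 days before the window opened.
No need to go further; step 3 was not satisfied.

Step 3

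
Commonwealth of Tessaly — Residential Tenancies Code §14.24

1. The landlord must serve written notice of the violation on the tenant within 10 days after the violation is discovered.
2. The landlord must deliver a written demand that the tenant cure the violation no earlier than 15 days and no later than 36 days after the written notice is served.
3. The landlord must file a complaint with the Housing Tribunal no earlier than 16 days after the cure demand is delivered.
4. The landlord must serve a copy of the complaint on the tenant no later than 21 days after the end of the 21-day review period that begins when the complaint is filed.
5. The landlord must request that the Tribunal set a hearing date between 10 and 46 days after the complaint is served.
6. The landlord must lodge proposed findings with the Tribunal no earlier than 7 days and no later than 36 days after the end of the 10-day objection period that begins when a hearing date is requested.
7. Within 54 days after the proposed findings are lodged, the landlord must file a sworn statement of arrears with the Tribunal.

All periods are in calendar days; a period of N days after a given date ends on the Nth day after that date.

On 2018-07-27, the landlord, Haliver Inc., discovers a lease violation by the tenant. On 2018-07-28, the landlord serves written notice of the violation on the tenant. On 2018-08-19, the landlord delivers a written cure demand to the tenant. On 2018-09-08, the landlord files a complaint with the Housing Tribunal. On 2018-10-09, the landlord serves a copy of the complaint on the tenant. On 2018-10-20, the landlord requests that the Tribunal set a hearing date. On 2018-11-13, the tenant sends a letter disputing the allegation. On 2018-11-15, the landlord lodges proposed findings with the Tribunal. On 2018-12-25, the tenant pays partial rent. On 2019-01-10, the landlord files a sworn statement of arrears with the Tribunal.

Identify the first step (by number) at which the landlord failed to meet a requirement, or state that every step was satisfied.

(1) due by 2018-07-27 + 10 days = 2018-08-06; completed 2018-07-28, before the deadline.
(2) the permitted window runs from 2018-07-28 + 15 = 2018-08-12 to 2018-07-28 + 36 = 2018-09-02; done 2018-08-19 — within the window.
(3) permitted from 2018-08-19 + 16 days = 2018-09-04 onward; 2018-09-08 is on or after that date.
(4) due by 2018-09-29 + 21 days = 2018-10-20; 2018-10-09 is within that limit.
(5) the permitted window runs from 2018-10-09 + 10 = 2018-10-19 to 2018-10-09 + 46 = 2018-11-24; done 2018-10-20, which is between those dates.
(6) the permitted window runs from 2018-10-30 + 7 = 2018-11-06 to 2018-10-30 + 36 = 2018-12-05; done 2018-11-15 — within the window.
(7) due by 2018-11-15 + 54 days = 2019-01-08; done 2019-01-10 — 2 days late.

Step 7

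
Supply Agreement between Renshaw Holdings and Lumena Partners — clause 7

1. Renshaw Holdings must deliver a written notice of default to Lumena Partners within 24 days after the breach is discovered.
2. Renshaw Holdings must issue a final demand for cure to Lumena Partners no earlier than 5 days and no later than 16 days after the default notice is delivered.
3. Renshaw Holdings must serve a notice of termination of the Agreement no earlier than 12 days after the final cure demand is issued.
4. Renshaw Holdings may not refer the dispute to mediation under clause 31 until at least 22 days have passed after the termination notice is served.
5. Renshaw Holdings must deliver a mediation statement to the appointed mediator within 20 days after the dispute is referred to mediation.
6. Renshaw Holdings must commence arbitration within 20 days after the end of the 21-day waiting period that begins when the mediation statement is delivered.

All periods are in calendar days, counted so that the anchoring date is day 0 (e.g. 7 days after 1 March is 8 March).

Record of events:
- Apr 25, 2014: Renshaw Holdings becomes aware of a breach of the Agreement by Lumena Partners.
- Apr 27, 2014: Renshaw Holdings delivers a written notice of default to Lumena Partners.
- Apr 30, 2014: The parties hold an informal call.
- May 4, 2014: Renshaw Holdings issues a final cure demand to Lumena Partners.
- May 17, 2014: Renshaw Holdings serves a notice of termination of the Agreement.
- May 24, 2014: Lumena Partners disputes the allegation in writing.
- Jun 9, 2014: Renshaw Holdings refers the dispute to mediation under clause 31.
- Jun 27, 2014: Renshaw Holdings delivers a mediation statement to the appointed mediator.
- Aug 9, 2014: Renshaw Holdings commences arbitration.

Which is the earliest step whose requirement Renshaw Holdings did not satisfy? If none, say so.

Step 1 — counting 24 days from Apr 25, 2014 (when the breach is discovered) gives a deadline of May 19, 2014; Apr 27, 2014 is within that limit.
Step 2 — 5 and 16 days from Apr 27, 2014 (when the default notice is delivered) are May 2, 2014 and May 13, 2014 respectively; May 4, 2014 falls inside that range.
Step 3 — must wait 12 days from May 4, 2014 (when the final cure demand is issued), so not before May 16, 2014; done May 17, 2014, after the minimum wait.
Step 4 — must wait 22 days from May 17, 2014 (when the termination notice is served), so not before Jun 8, 2014; done Jun 9, 2014, after the minimum wait.
Step 5 — counting 20 days from Jun 9, 2014 (when the dispute is referred to mediation) gives a deadline of Jun 29, 2014; done Jun 27, 2014 — timely.
Step 6 — counting 20 days from Jul 18, 2014 (end of the 21-day waiting period, which began when the mediation statement is delivered on Jun 27, 2014) gives a deadline of Aug 7, 2014; not done until Aug 9, 2014, 2 days after the deadline.

Step 6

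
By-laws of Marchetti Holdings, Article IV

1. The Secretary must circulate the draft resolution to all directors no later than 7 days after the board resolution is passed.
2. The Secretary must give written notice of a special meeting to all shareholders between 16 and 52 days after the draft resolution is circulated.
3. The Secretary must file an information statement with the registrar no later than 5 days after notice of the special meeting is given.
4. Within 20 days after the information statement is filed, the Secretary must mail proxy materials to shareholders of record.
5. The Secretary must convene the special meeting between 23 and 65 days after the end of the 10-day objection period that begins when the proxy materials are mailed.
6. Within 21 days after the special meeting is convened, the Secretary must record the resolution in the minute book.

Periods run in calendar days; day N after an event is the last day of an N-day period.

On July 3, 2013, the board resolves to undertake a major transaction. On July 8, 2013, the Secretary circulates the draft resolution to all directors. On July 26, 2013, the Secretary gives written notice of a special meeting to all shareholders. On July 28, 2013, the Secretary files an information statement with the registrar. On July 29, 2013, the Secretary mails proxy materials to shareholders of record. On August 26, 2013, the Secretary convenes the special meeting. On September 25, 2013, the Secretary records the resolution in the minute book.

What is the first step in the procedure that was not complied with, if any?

(1) due by July 3, 2013 + 7 days = July 10, 2013; completed July 8, 2013, before the deadline.
(2) the permitted window runs from July 8, 2013 + 16 = July 24, 2013 to July 8, 2013 + 52 = August 29, 2013; July 26, 2013 falls inside that range.
(3) due by July 26, 2013 + 5 days = July 31, 2013; July 28, 2013 is within that limit.
(4) due by July 28, 2013 + 20 days = August 17, 2013; July 29, 2013 is within that limit.
(5) the permitted window runs from August 8, 2013 + 23 = August 31, 2013 to August 8, 2013 + 65 = October 12, 2013; August 26, 2013 is 5 days too early.

Step 5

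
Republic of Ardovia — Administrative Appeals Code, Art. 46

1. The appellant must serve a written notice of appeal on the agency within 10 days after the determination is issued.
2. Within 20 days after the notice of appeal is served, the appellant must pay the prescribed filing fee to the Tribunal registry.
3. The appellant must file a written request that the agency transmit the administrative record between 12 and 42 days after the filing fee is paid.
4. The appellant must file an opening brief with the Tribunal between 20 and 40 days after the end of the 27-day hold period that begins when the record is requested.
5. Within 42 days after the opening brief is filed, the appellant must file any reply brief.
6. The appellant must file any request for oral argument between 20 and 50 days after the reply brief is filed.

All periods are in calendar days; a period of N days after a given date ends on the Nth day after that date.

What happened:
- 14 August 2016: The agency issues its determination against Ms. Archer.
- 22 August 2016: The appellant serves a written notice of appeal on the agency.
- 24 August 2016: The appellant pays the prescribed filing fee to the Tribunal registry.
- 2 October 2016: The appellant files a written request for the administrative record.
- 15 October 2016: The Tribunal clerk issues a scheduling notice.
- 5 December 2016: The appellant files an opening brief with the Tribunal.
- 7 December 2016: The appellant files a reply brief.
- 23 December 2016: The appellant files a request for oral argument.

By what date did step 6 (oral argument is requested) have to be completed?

26 January 2017

Step 6 runs from 7 December 2016, when the reply brief is filed. The window is 20–50 days after 7 December 2016; it closes on 26 January 2017.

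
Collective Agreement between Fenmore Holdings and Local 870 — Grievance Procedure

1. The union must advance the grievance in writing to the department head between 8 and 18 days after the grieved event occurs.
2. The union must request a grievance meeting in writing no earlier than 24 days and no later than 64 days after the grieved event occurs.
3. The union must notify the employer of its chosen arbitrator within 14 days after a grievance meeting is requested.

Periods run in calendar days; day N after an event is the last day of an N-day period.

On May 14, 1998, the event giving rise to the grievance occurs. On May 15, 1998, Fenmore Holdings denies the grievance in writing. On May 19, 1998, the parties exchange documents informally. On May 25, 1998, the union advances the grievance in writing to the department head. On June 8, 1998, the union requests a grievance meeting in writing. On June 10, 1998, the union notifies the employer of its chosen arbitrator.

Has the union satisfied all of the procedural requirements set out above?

Step 1: the window is 8–18 days after May 14, 1998 (when the grieved event occurs), so May 22, 1998 through June 1, 1998; done May 25, 1998, which is between those dates.
Step 2: the window is 24–64 days after May 14, 1998 (when the grieved event occurs), so June 7, 1998 through July 17, 1998; June 8, 1998 falls inside that range.
Step 3: 14 days after June 8, 1998 (when a grievance meeting is requested) is June 22, 1998; done June 10, 1998 — timely.

Yes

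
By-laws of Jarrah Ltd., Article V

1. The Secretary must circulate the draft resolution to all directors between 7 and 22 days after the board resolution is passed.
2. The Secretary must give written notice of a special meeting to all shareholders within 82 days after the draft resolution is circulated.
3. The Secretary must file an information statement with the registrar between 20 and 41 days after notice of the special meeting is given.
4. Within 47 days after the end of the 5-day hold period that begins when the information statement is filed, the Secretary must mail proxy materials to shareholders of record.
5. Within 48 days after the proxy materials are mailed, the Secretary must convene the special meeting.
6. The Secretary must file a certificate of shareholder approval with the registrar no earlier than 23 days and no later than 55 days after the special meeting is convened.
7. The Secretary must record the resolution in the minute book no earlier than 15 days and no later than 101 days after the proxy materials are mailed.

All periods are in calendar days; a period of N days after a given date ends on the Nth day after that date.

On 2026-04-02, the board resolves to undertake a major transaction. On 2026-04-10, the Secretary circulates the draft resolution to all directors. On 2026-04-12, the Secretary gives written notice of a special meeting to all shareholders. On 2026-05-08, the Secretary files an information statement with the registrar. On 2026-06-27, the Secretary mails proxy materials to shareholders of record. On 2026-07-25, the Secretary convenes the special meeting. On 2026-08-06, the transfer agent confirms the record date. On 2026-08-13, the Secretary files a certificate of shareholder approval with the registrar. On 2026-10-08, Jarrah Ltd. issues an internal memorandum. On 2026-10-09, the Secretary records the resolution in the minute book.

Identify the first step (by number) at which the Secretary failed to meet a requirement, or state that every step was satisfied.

Step 6

(1) the permitted window runs from 2026-04-02 + 7 = 2026-04-09 to 2026-04-02 + 22 = 2026-04-24; done 2026-04-10 — within the window.
(2) due by 2026-04-10 + 82 days = 2026-07-01; done 2026-04-12 — timely.
(3) the permitted window runs from 2026-04-12 + 20 = 2026-05-02 to 2026-04-12 + 41 = 2026-05-23; 2026-05-08 falls inside that range.
(4) due by 2026-05-13 + 47 days = 2026-06-29; done 2026-06-27 — timely.
(5) due by 2026-06-27 + 48 days = 2026-08-14; completed 2026-07-25, before the deadline.
(6) the permitted window runs from 2026-07-25 + 23 = 2026-08-17 to 2026-07-25 + 55 = 2026-09-18; 2026-08-13 is 4 days too early.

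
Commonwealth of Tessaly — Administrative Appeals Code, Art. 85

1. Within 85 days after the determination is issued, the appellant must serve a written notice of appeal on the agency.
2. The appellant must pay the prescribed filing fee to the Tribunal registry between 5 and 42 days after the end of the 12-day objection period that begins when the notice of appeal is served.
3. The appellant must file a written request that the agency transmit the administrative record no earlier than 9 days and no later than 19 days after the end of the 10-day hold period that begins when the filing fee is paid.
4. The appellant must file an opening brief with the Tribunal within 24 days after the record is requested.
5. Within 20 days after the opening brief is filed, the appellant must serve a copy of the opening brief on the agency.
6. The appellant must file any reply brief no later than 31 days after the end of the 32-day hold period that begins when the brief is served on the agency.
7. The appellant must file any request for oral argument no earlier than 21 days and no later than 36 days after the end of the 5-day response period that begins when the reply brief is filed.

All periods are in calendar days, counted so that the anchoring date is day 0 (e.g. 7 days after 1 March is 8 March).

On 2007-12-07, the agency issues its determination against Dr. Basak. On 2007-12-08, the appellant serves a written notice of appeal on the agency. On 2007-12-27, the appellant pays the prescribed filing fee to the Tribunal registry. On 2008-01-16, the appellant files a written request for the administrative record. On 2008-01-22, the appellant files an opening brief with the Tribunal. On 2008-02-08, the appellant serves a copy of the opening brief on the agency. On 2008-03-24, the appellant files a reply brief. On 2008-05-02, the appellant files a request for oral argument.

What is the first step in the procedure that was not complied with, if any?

Step 1: 85 days after 2007-12-07 (when the determination is issued) is 2008-03-01; done 2007-12-08 — timely.
Step 2: the window is 5–42 days after 2007-12-20 (end of the 12-day objection period, which began when the notice of appeal is served on 2007-12-08), so 2007-12-25 through 2008-01-31; 2007-12-27 falls inside that range.
Step 3: the window is 9–19 days after 2008-01-06 (end of the 10-day hold period, which began when the filing fee is paid on 2007-12-27), so 2008-01-15 through 2008-01-25; 2008-01-16 falls inside that range.
Step 4: 24 days after 2008-01-16 (when the record is requested) is 2008-02-09; 2008-01-22 is within that limit.
Step 5: 20 days after 2008-01-22 (when the opening brief is filed) is 2008-02-11; completed 2008-02-08, before the deadline.
Step 6: 31 days after 2008-03-11 (end of the 32-day hold period, which began when the brief is served on the agency on 2008-02-08) is 2008-04-11; completed 2008-03-24, before the deadline.
Step 7: the window is 21–36 days after 2008-03-29 (end of the 5-day response period, which began when the reply brief is filed on 2008-03-24), so 2008-04-19 through 2008-05-04; done 2008-05-02, which is between those dates.

None — every step was satisfied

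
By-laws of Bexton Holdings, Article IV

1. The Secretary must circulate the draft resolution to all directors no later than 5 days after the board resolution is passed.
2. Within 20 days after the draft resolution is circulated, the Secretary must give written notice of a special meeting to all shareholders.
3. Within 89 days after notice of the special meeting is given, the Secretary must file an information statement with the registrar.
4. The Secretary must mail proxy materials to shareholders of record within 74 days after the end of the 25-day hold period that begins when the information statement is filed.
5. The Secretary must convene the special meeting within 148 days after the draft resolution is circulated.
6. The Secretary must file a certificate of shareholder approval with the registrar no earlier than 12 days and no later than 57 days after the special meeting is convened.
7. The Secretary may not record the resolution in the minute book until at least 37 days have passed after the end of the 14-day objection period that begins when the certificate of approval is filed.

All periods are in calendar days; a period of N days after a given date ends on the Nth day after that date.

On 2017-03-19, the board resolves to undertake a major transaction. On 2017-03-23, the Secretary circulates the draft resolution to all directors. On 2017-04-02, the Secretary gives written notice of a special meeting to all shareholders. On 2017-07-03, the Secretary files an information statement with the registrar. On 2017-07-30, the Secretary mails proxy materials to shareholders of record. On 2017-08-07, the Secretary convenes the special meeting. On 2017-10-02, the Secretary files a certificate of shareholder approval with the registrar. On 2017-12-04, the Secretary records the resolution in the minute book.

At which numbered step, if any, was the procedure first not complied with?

Step 3

(1) due by 2017-03-19 + 5 days = 2017-03-24; 2017-03-23 is within that limit.
(2) due by 2017-03-23 + 20 days = 2017-04-12; completed 2017-04-02, before the deadline.
(3) due by 2017-04-02 + 89 days = 2017-06-30; not done until 2017-07-03, 3 days after the deadline.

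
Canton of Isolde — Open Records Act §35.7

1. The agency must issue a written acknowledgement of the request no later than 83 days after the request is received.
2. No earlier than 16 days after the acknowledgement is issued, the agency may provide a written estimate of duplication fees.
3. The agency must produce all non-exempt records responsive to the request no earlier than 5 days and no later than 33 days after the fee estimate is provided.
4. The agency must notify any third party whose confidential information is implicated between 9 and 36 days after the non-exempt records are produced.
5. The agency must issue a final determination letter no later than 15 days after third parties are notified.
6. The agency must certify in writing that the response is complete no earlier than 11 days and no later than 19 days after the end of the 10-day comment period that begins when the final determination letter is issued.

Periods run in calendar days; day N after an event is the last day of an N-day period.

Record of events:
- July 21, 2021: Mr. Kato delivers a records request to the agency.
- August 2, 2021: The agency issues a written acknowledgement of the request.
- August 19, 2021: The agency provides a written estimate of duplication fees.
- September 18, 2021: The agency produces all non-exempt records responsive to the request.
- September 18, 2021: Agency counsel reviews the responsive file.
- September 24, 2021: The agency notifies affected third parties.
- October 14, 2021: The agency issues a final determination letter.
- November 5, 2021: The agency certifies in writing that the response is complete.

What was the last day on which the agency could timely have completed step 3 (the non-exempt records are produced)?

Step 3 runs from August 19, 2021, when the fee estimate is provided. The window is 5–33 days after August 19, 2021; it closes on September 21, 2021.

September 21, 2021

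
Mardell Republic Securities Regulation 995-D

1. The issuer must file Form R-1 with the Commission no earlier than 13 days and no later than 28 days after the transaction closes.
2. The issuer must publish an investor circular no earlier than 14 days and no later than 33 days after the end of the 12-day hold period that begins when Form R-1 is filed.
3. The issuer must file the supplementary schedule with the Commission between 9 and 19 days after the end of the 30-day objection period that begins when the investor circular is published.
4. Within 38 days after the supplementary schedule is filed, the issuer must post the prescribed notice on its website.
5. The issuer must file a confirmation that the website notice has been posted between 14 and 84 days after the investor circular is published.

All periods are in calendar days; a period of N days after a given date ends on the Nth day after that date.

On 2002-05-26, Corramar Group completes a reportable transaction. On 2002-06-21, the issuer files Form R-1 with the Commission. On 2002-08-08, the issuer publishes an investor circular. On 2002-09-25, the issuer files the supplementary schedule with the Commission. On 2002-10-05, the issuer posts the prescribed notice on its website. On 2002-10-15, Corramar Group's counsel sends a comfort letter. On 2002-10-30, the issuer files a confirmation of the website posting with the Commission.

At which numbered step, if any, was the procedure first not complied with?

Step 2

Step 1 — 13 and 28 days from 2002-05-26 (when the transaction closes) are 2002-06-08 and 2002-06-23 respectively; done 2002-06-21, which is between those dates.
Step 2 — 14 and 33 days from 2002-07-03 (end of the 12-day hold period, which began when Form R-1 is filed on 2002-06-21) are 2002-07-17 and 2002-08-05 respectively; 2002-08-08 is 3 days past the end of the window.
That is the first point of non-compliance.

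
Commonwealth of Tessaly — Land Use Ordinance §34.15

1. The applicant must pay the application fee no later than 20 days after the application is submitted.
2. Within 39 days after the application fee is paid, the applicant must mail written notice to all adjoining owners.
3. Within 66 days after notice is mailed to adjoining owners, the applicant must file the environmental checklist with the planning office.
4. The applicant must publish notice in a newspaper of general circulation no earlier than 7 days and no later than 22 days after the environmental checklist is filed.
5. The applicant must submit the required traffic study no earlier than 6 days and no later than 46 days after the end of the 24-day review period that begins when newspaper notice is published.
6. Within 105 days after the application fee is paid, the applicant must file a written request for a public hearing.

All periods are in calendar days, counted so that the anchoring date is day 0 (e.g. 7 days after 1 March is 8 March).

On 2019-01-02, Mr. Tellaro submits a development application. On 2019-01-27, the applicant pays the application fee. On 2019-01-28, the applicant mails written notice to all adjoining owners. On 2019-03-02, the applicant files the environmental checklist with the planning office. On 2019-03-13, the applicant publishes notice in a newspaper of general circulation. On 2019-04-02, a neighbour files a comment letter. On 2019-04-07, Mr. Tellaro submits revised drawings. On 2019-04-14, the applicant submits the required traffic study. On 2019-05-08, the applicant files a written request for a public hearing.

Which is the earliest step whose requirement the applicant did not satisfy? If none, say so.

Step 1: 20 days after 2019-01-02 (when the application is submitted) is 2019-01-22; 2019-01-27 misses that deadline by 5 days.
The analysis stops there.

Step 1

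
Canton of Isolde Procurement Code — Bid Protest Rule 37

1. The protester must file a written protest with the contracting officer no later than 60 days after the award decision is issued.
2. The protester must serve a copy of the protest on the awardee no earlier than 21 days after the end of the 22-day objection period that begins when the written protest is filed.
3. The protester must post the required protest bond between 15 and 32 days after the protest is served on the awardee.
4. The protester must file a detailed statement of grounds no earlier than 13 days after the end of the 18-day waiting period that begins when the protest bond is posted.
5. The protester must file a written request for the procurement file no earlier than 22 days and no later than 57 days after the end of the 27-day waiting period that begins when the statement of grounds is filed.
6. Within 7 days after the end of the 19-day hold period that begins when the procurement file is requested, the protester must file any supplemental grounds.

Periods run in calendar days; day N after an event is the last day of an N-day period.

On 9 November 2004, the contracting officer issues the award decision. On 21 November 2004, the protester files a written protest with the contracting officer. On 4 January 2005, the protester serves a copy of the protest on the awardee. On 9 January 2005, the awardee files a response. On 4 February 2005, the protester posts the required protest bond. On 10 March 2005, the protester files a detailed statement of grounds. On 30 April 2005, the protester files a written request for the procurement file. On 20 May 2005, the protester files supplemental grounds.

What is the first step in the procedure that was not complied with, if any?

None — every step was satisfied

(1) due by 9 November 2004 + 60 days = 8 January 2005; 21 November 2004 is within that limit.
(2) permitted from 13 December 2004 + 21 days = 3 January 2005 onward; done 4 January 2005 — permitted.
(3) the permitted window runs from 4 January 2005 + 15 = 19 January 2005 to 4 January 2005 + 32 = 5 February 2005; done 4 February 2005, which is between those dates.
(4) permitted from 22 February 2005 + 13 days = 7 March 2005 onward; 10 March 2005 is on or after that date.
(5) the permitted window runs from 6 April 2005 + 22 = 28 April 2005 to 6 April 2005 + 57 = 2 June 2005; done 30 April 2005, which is between those dates.
(6) due by 19 May 2005 + 7 days = 26 May 2005; 20 May 2005 is within that limit.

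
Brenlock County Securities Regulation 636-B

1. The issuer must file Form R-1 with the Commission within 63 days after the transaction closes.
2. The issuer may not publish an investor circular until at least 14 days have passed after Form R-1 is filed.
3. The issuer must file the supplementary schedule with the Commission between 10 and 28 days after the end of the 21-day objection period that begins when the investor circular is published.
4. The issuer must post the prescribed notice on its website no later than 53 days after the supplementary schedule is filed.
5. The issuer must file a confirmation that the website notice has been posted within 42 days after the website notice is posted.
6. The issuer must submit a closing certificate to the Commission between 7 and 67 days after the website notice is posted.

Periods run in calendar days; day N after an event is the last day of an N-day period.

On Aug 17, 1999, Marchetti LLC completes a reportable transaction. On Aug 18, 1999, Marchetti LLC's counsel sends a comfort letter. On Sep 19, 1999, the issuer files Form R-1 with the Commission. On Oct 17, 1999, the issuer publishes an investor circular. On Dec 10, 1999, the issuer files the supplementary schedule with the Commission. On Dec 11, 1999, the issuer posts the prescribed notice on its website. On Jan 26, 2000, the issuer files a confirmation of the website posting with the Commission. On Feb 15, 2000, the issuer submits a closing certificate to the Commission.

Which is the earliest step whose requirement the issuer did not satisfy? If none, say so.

Step 1: 63 days after Aug 17, 1999 (when the transaction closes) is Oct 19, 1999; completed Sep 19, 1999, before the deadline.
Step 2: the earliest permitted date is 14 days after Sep 19, 1999 (when Form R-1 is filed), i.e. Oct 3, 1999; done Oct 17, 1999, after the minimum wait.
Step 3: the window is 10–28 days after Nov 7, 1999 (end of the 21-day objection period, which began when the investor circular is published on Oct 17, 1999), so Nov 17, 1999 through Dec 5, 1999; Dec 10, 1999 is 5 days past the end of the window.
That is the first point of non-compliance.

Step 3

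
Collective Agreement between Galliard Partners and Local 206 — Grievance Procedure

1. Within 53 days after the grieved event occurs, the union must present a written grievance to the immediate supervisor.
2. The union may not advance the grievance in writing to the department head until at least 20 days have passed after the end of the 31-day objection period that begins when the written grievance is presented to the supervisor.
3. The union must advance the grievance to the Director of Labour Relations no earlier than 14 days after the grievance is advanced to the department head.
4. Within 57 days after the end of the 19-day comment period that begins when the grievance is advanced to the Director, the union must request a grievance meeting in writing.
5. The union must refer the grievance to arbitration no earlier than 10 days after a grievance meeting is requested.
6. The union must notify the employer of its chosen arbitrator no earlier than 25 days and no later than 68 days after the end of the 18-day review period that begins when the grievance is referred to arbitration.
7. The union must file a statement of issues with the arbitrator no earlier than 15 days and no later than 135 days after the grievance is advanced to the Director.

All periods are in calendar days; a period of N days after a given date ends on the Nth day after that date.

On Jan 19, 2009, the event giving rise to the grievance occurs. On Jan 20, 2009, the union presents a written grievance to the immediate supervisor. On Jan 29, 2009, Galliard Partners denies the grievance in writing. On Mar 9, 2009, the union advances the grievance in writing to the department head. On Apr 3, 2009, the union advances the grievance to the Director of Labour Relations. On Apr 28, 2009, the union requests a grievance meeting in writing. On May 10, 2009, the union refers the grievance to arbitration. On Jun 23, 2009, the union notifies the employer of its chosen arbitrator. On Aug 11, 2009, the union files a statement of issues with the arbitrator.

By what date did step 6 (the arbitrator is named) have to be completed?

The grievance is referred to arbitration on May 10, 2009; the 18-day review period therefore ends May 28, 2009, and step 6 runs from that date. The window is 25–68 days after May 28, 2009; it closes on Aug 4, 2009.

Aug 4, 2009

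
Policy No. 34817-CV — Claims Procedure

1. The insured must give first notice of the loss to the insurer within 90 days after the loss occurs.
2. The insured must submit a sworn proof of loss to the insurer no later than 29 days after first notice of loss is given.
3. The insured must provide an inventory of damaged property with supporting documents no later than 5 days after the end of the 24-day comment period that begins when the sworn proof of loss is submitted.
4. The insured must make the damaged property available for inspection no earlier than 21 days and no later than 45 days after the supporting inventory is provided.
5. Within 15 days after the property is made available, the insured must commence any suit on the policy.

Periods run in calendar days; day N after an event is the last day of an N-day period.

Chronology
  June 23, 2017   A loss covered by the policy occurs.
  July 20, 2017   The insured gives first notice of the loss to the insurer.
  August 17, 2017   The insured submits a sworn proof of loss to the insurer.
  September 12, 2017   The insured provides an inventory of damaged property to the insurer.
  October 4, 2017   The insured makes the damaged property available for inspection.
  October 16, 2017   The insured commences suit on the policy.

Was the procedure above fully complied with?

Step 1: 90 days after June 23, 2017 (when the loss occurs) is September 21, 2017; completed July 20, 2017, before the deadline.
Step 2: 29 days after July 20, 2017 (when first notice of loss is given) is August 18, 2017; completed August 17, 2017, before the deadline.
Step 3: 5 days after September 10, 2017 (end of the 24-day comment period, which began when the sworn proof of loss is submitted on August 17, 2017) is September 15, 2017; done September 12, 2017 — timely.
Step 4: the window is 21–45 days after September 12, 2017 (when the supporting inventory is provided), so October 3, 2017 through October 27, 2017; done October 4, 2017 — within the window.
Step 5: 15 days after October 4, 2017 (when the property is made available) is October 19, 2017; October 16, 2017 is within that limit.

Yes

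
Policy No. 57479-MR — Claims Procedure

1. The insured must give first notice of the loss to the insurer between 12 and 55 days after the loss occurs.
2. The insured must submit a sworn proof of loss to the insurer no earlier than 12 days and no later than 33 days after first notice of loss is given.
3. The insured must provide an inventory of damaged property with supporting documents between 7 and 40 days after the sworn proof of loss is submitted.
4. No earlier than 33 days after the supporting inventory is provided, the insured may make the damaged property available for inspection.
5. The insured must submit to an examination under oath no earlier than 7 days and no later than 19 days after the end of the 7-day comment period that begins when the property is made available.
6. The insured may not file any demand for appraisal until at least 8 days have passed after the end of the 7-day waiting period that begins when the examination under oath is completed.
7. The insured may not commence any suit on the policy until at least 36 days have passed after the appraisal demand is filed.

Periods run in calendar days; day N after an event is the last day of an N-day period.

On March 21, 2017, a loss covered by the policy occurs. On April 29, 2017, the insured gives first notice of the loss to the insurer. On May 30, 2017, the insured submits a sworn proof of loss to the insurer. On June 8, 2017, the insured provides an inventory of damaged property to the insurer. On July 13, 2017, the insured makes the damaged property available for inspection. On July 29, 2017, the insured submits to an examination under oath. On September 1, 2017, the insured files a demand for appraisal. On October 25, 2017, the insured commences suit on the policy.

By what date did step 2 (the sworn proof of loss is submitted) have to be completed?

June 1, 2017

Step 2 runs from April 29, 2017, when first notice of loss is given. The window is 12–33 days after April 29, 2017; it closes on June 1, 2017.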